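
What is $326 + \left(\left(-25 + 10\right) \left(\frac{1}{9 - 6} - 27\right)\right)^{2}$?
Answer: $160326$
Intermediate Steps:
$326 + \left(\left(-25 + 10\right) \left(\frac{1}{9 - 6} - 27\right)\right)^{2} = 326 + \left(- 15 \left(\frac{1}{3} - 27\right)\right)^{2} = 326 + \left(\left(-15\right) \left(- \frac{80}{3}\right)\right)^{2} = 326 + 400^{2} = 326 + 160000 = 160326$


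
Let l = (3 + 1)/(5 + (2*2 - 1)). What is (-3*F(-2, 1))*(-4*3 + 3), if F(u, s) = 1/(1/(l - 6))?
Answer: -297/2 ≈ -148.50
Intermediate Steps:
l = ½ (l = 4/(5 + (4 - 1)) = 4/(5 + 3) = 4/8 = 4*(⅛) = ½ ≈ 0.50000)
F(u, s) = -11/2 (F(u, s) = 1/(1/(½ - 6)) = 1/(1/(-11/2)) = 1/(-2/11) = -11/2)
(-3*F(-2, 1))*(-4*3 + 3) = (-3*(-11/2))*(-4*3 + 3) = 33*(-12 + 3)/2 = (33/2)*(-9) = -297/2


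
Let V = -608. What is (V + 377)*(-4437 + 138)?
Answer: 993069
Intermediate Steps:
(V + 377)*(-4437 + 138) = (-608 + 377)*(-4437 + 138) = -231*(-4299) = 993069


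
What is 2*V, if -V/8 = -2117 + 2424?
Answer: -4912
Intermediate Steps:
V = -2456 (V = -8*(-2117 + 2424) = -8*307 = -2456)
2*V = 2*(-2456) = -4912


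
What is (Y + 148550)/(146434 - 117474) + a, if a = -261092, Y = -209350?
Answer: -47258032/181 ≈ -2.6109e+5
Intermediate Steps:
(Y + 148550)/(146434 - 117474) + a = (-209350 + 148550)/(146434 - 117474) - 261092 = -60800/28960 - 261092 = -60800*1/28960 - 261092 = -380/181 - 261092 = -47258032/181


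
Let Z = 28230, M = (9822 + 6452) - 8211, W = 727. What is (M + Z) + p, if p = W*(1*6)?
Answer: 40655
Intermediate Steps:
M = 8063 (M = 16274 - 8211 = 8063)
p = 4362 (p = 727*(1*6) = 727*6 = 4362)
(M + Z) + p = (8063 + 28230) + 4362 = 36293 + 4362 = 40655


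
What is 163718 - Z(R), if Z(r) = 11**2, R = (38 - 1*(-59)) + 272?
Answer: 163597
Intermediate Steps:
R = 369 (R = (38 + 59) + 272 = 97 + 272 = 369)
Z(r) = 121
163718 - Z(R) = 163718 - 1*121 = 163718 - 121 = 163597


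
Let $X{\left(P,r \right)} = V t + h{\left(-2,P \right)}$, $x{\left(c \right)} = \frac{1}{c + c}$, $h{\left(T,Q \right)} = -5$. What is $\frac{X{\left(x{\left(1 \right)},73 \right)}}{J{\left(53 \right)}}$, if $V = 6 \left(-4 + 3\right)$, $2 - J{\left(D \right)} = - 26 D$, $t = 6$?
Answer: $- \frac{41}{1380} \approx -0.02971$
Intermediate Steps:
$J{\left(D \right)} = 2 + 26 D$ ($J{\left(D \right)} = 2 - - 26 D = 2 + 26 D$)
$x{\left(c \right)} = \frac{1}{2 c}$
$V = -6$ ($V = 6 \left(-1\right) = -6$)
$X{\left(P,r \right)} = -41$ ($X{\left(P,r \right)} = \left(-6\right) 6 - 5 = -36 - 5 = -41$)
$\frac{X{\left(x{\left(1 \right)},73 \right)}}{J{\left(53 \right)}} = - \frac{41}{2 + 26 \cdot 53} = - \frac{41}{2 + 1378} = - \frac{41}{1380}$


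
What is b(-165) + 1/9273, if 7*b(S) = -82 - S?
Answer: 769666/64911 ≈ 11.857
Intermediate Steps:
b(S) = -82/7 - S/7 (b(S) = (-82 - S)/7 = -82/7 - S/7)
b(-165) + 1/9273 = (-82/7 - ⅐*(-165)) + 1/9273 = (-82/7 + 165/7) + 1/9273 = 83/7 + 1/9273 = 769666/64911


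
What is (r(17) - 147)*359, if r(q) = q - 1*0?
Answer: -46670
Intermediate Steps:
r(q) = q (r(q) = q + 0 = q)
(r(17) - 147)*359 = (17 - 147)*359 = -130*359 = -46670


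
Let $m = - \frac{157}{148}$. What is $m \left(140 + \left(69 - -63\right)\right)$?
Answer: $- \frac{10676}{37} \approx -288.54$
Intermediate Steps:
$m = - \frac{157}{148}$ ($m = \left(-157\right) \frac{1}{148} = - \frac{157}{148} \approx -1.0608$)
$m \left(140 + \left(69 - -63\right)\right) = - \frac{157 \left(140 + \left(69 - -63\right)\right)}{148} = - \frac{157 \left(140 + \left(69 + 63\right)\right)}{148} = - \frac{157 \left(140 + 132\right)}{148} = \left(- \frac{157}{148}\right) 272 = - \frac{10676}{37}$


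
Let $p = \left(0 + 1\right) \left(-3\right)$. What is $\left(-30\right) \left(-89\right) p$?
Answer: $-8010$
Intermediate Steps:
$p = -3$ ($p = 1 \left(-3\right) = -3$)
$\left(-30\right) \left(-89\right) p = \left(-30\right) \left(-89\right) \left(-3\right) = 2670 \left(-3\right) = -8010$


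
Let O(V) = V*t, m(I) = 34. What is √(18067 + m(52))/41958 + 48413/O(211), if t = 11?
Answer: 48413/2321 + √18101/41958 ≈ 20.862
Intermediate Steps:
O(V) = 11*V (O(V) = V*11 = 11*V)
√(18067 + m(52))/41958 + 48413/O(211) = √(18067 + 34)/41958 + 48413/((11*211)) = √18101*(1/41958) + 48413/2321 = √18101/41958 + 48413*(1/2321) = √18101/41958 + 48413/2321 = 48413/2321 + √18101/41958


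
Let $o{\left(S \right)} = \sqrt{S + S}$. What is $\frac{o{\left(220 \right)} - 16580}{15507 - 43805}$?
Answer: $\frac{8290}{14149} - \frac{\sqrt{110}}{14149} \approx 0.58517$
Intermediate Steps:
$o{\left(S \right)} = \sqrt{2} \sqrt{S}$ ($o{\left(S \right)} = \sqrt{2 S} = \sqrt{2} \sqrt{S}$)
$\frac{o{\left(220 \right)} - 16580}{15507 - 43805} = \frac{\sqrt{2} \sqrt{220} - 16580}{15507 - 43805} = \frac{\sqrt{2} \cdot 2 \sqrt{55} - 16580}{-28298} = \left(2 \sqrt{110} - 16580\right) \left(- \frac{1}{28298}\right) = \left(-16580 + 2 \sqrt{110}\right) \left(- \frac{1}{28298}\right) = \frac{8290}{14149} - \frac{\sqrt{110}}{14149}$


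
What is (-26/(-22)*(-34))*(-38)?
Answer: 16796/11 ≈ 1526.9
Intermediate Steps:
(-26/(-22)*(-34))*(-38) = (-26*(-1/22)*(-34))*(-38) = ((13/11)*(-34))*(-38) = -442/11*(-38) = 16796/11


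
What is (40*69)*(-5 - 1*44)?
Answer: -135240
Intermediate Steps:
(40*69)*(-5 - 1*44) = 2760*(-5 - 44) = 2760*(-49) = -135240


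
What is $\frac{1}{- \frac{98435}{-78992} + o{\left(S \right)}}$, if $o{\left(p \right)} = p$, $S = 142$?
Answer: $\frac{78992}{11315299} \approx 0.006981$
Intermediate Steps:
$\frac{1}{- \frac{98435}{-78992} + o{\left(S \right)}} = \frac{1}{- \frac{98435}{-78992} + 142} = \frac{1}{\left(-98435\right) \left(- \frac{1}{78992}\right) + 142} = \frac{1}{\frac{98435}{78992} + 142} = \frac{1}{\frac{11315299}{78992}} = \frac{78992}{11315299}$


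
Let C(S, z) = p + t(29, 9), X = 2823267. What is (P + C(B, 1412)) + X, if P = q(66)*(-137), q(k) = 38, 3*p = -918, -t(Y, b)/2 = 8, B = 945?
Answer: 2817739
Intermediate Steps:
t(Y, b) = -16 (t(Y, b) = -2*8 = -16)
p = -306 (p = (⅓)*(-918) = -306)
C(S, z) = -322 (C(S, z) = -306 - 16 = -322)
P = -5206 (P = 38*(-137) = -5206)
(P + C(B, 1412)) + X = (-5206 - 322) + 2823267 = -5528 + 2823267 = 2817739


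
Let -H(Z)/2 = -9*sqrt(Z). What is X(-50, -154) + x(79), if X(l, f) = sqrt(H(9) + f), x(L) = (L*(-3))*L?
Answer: -18723 + 10*I ≈ -18723.0 + 10.0*I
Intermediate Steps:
H(Z) = 18*sqrt(Z) (H(Z) = -(-18)*sqrt(Z) = 18*sqrt(Z))
x(L) = -3*L**2 (x(L) = (-3*L)*L = -3*L**2)
X(l, f) = sqrt(54 + f) (X(l, f) = sqrt(18*sqrt(9) + f) = sqrt(18*3 + f) = sqrt(54 + f))
X(-50, -154) + x(79) = sqrt(54 - 154) - 3*79**2 = sqrt(-100) - 3*6241 = 10*I - 18723 = -18723 + 10*I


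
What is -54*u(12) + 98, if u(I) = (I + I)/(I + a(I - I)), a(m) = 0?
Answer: -10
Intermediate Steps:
u(I) = 2 (u(I) = (I + I)/(I + 0) = (2*I)/I = 2)
-54*u(12) + 98 = -54*2 + 98 = -108 + 98 = -10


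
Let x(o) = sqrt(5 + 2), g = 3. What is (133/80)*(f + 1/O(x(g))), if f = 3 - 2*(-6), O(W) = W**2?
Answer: 1007/40 ≈ 25.175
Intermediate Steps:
x(o) = sqrt(7)
f = 15 (f = 3 + 12 = 15)
(133/80)*(f + 1/O(x(g))) = (133/80)*(15 + 1/((sqrt(7))**2)) = (133*(1/80))*(15 + 1/7) = 133*(15 + 1/7)/80 = (133/80)*(106/7) = 1007/40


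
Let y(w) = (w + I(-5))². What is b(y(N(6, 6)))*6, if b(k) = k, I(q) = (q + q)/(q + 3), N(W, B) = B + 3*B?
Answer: 5046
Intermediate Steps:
N(W, B) = 4*B
I(q) = 2*q/(3 + q) (I(q) = (2*q)/(3 + q) = 2*q/(3 + q))
y(w) = (5 + w)² (y(w) = (w + 2*(-5)/(3 - 5))² = (w + 2*(-5)/(-2))² = (w + 2*(-5)*(-½))² = (w + 5)² = (5 + w)²)
b(y(N(6, 6)))*6 = (5 + 4*6)²*6 = (5 + 24)²*6 = 29²*6 = 841*6 = 5046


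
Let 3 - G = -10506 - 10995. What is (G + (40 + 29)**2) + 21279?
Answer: 47544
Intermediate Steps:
G = 21504 (G = 3 - (-10506 - 10995) = 3 - 1*(-21501) = 3 + 21501 = 21504)
(G + (40 + 29)**2) + 21279 = (21504 + (40 + 29)**2) + 21279 = (21504 + 69**2) + 21279 = (21504 + 4761) + 21279 = 26265 + 21279 = 47544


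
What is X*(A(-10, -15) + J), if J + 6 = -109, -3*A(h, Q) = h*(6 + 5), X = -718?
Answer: 168730/3 ≈ 56243.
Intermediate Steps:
A(h, Q) = -11*h/3 (A(h, Q) = -h*(6 + 5)/3 = -h*11/3 = -11*h/3)
J = -115 (J = -6 - 109 = -115)
X*(A(-10, -15) + J) = -718*(-11/3*(-10) - 115) = -718*(110/3 - 115) = -718*(-235/3) = 168730/3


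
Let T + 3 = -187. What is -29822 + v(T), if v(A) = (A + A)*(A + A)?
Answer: 114578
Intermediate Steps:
T = -190 (T = -3 - 187 = -190)
v(A) = 4*A² (v(A) = (2*A)*(2*A) = 4*A²)
-29822 + v(T) = -29822 + 4*(-190)² = -29822 + 4*36100 = -29822 + 144400 = 114578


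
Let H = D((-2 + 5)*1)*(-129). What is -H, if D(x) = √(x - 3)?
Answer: 0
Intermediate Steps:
D(x) = √(-3 + x)
H = 0 (H = √(-3 + (-2 + 5)*1)*(-129) = √(-3 + 3*1)*(-129) = √(-3 + 3)*(-129) = √0*(-129) = 0*(-129) = 0)
-H = -1*0 = 0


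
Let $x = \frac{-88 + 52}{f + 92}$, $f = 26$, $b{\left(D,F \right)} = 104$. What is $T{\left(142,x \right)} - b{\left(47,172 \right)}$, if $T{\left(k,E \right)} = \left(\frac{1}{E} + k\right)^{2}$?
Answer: $\frac{6201313}{324} \approx 19140.0$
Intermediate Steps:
$x = - \frac{18}{59}$ ($x = \frac{-88 + 52}{26 + 92} = - \frac{36}{118} = \left(-36\right) \frac{1}{118} = - \frac{18}{59} \approx -0.30508$)
$T{\left(k,E \right)} = \left(k + \frac{1}{E}\right)^{2}$
$T{\left(142,x \right)} - b{\left(47,172 \right)} = \frac{\left(1 - \frac{2556}{59}\right)^{2}}{\frac{324}{3481}} - 104 = \frac{3481 \left(1 - \frac{2556}{59}\right)^{2}}{324} - 104 = \frac{3481 \left(- \frac{2497}{59}\right)^{2}}{324} - 104 = \frac{3481}{324} \cdot \frac{6235009}{3481} - 104 = \frac{6235009}{324} - 104 = \frac{6201313}{324}$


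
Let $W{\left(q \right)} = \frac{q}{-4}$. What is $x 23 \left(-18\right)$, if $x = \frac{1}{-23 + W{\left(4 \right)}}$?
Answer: $\frac{69}{4} \approx 17.25$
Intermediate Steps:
$W{\left(q \right)} = - \frac{q}{4}$ ($W{\left(q \right)} = q \left(- \frac{1}{4}\right) = - \frac{q}{4}$)
$x = - \frac{1}{24}$ ($x = \frac{1}{-23 - 1} = \frac{1}{-24} = - \frac{1}{24} \approx -0.041667$)
$x 23 \left(-18\right) = \left(- \frac{1}{24}\right) 23 \left(-18\right) = \left(- \frac{23}{24}\right) \left(-18\right) = \frac{69}{4}$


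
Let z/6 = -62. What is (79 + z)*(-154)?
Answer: 45122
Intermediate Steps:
z = -372 (z = 6*(-62) = -372)
(79 + z)*(-154) = (79 - 372)*(-154) = -293*(-154) = 45122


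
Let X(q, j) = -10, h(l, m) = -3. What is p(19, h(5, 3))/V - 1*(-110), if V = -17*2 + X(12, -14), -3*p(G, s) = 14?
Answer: 7267/66 ≈ 110.11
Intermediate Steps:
p(G, s) = -14/3 (p(G, s) = -⅓*14 = -14/3)
V = -44 (V = -17*2 - 10 = -34 - 10 = -44)
p(19, h(5, 3))/V - 1*(-110) = -14/3/(-44) - 1*(-110) = -14/3*(-1/44) + 110 = 7/66 + 110 = 7267/66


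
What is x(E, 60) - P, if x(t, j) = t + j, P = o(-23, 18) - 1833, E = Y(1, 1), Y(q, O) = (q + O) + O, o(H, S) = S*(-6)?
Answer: 2004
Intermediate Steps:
o(H, S) = -6*S
Y(q, O) = q + 2*O (Y(q, O) = (O + q) + O = q + 2*O)
E = 3 (E = 1 + 2*1 = 1 + 2 = 3)
P = -1941 (P = -6*18 - 1833 = -108 - 1833 = -1941)
x(t, j) = j + t
x(E, 60) - P = (60 + 3) - 1*(-1941) = 63 + 1941 = 2004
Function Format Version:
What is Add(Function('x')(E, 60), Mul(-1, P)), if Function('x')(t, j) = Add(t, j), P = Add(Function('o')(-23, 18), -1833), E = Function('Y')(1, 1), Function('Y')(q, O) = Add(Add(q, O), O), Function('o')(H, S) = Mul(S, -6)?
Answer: 2004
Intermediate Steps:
Function('o')(H, S) = Mul(-6, S)
Function('Y')(q, O) = Add(q, Mul(2, O)) (Function('Y')(q, O) = Add(Add(O, q), O) = Add(q, Mul(2, O)))
E = 3 (E = Add(1, Mul(2, 1)) = Add(1, 2) = 3)
P = -1941 (P = Add(Mul(-6, 18), -1833) = Add(-108, -1833) = -1941)
Function('x')(t, j) = Add(j, t)
Add(Function('x')(E, 60), Mul(-1, P)) = Add(Add(60, 3), Mul(-1, -1941)) = Add(63, 1941) = 2004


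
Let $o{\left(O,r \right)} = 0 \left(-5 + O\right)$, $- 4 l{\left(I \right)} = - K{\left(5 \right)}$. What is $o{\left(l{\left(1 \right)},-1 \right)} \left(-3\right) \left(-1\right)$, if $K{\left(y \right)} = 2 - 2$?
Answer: $0$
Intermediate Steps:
$K{\left(y \right)} = 0$ ($K{\left(y \right)} = 2 - 2 = 0$)
$l{\left(I \right)} = 0$ ($l{\left(I \right)} = - \frac{\left(-1\right) 0}{4} = \left(- \frac{1}{4}\right) 0 = 0$)
$o{\left(O,r \right)} = 0$
$o{\left(l{\left(1 \right)},-1 \right)} \left(-3\right) \left(-1\right) = 0 \left(-3\right) \left(-1\right) = 0 \left(-1\right) = 0$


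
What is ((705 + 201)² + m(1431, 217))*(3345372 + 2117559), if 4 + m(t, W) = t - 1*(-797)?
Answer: 4496319988860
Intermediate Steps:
m(t, W) = 793 + t (m(t, W) = -4 + (t - 1*(-797)) = -4 + (t + 797) = -4 + (797 + t) = 793 + t)
((705 + 201)² + m(1431, 217))*(3345372 + 2117559) = ((705 + 201)² + (793 + 1431))*(3345372 + 2117559) = (906² + 2224)*5462931 = (820836 + 2224)*5462931 = 823060*5462931 = 4496319988860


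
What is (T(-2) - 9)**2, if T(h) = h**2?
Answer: 25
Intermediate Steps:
(T(-2) - 9)**2 = ((-2)**2 - 9)**2 = (4 - 9)**2 = (-5)**2 = 25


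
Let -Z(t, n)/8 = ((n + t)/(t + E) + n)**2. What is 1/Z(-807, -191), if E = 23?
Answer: -19208/5531343129 ≈ -3.4726e-6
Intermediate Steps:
Z(t, n) = -8*(n + (n + t)/(23 + t))**2 (Z(t, n) = -8*((n + t)/(t + 23) + n)**2 = -8*((n + t)/(23 + t) + n)**2 = -8*(n + (n + t)/(23 + t))**2)
1/Z(-807, -191) = 1/(-8*(-807 + 24*(-191) - 191*(-807))**2/(23 - 807)**2) = 1/(-8*(-807 - 4584 + 154137)**2/(-784)**2) = 1/(-8*1/614656*148746**2) = 1/(-8*1/614656*22125372516) = 1/(-5531343129/19208) = -19208/5531343129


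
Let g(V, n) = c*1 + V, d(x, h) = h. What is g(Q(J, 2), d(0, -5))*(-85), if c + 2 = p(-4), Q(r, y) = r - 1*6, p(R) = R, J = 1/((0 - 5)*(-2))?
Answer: 2023/2 ≈ 1011.5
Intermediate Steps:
J = ⅒ (J = 1/(-5*(-2)) = 1/10 = ⅒ ≈ 0.10000)
Q(r, y) = -6 + r (Q(r, y) = r - 6 = -6 + r)
c = -6 (c = -2 - 4 = -6)
g(V, n) = -6 + V (g(V, n) = -6*1 + V = -6 + V)
g(Q(J, 2), d(0, -5))*(-85) = (-6 + (-6 + ⅒))*(-85) = (-6 - 59/10)*(-85) = -119/10*(-85) = 2023/2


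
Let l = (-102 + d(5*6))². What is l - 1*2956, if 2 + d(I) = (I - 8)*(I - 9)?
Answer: 125208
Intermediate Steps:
d(I) = -2 + (-9 + I)*(-8 + I) (d(I) = -2 + (I - 8)*(I - 9) = -2 + (-8 + I)*(-9 + I) = -2 + (-9 + I)*(-8 + I))
l = 128164 (l = (-102 + (70 + (5*6)² - 85*6))² = (-102 + (70 + 30² - 17*30))² = (-102 + (70 + 900 - 510))² = (-102 + 460)² = 358² = 128164)
l - 1*2956 = 128164 - 1*2956 = 128164 - 2956 = 125208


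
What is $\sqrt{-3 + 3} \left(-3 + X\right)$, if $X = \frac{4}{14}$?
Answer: $0$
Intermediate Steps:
$X = \frac{2}{7}$ ($X = 4 \cdot \frac{1}{14} = \frac{2}{7} \approx 0.28571$)
$\sqrt{-3 + 3} \left(-3 + X\right) = \sqrt{-3 + 3} \left(-3 + \frac{2}{7}\right) = \sqrt{0} \left(- \frac{19}{7}\right) = 0 \left(- \frac{19}{7}\right) = 0$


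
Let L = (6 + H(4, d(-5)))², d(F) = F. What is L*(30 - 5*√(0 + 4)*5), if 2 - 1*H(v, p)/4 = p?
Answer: -23120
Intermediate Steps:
H(v, p) = 8 - 4*p
L = 1156 (L = (6 + (8 - 4*(-5)))² = (6 + (8 + 20))² = (6 + 28)² = 34² = 1156)
L*(30 - 5*√(0 + 4)*5) = 1156*(30 - 5*√(0 + 4)*5) = 1156*(30 - 5*√4*5) = 1156*(30 - 5*2*5) = 1156*(30 - 10*5) = 1156*(30 - 50) = 1156*(-20) = -23120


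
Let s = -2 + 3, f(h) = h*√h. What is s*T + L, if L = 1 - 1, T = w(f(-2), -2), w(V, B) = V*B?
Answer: 4*I*√2 ≈ 5.6569*I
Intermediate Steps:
f(h) = h^(3/2)
s = 1
w(V, B) = B*V
T = 4*I*√2 (T = -(-4)*I*√2 = 4*I*√2 ≈ 5.6569*I)
L = 0
s*T + L = 1*(4*I*√2) + 0 = 4*I*√2 + 0 = 4*I*√2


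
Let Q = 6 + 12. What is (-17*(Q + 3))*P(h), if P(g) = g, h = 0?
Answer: 0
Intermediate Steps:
Q = 18
(-17*(Q + 3))*P(h) = -17*(18 + 3)*0 = -17*21*0 = -357*0 = 0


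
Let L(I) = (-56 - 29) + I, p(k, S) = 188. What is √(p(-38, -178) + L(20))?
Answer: √123 ≈ 11.091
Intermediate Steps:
L(I) = -85 + I
√(p(-38, -178) + L(20)) = √(188 + (-85 + 20)) = √(188 - 65) = √123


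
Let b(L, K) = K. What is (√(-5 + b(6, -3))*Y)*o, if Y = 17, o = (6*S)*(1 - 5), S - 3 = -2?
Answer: -816*I*√2 ≈ -1154.0*I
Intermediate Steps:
S = 1 (S = 3 - 2 = 1)
o = -24 (o = (6*1)*(1 - 5) = 6*(-4) = -24)
(√(-5 + b(6, -3))*Y)*o = (√(-5 - 3)*17)*(-24) = (√(-8)*17)*(-24) = ((2*I*√2)*17)*(-24) = (34*I*√2)*(-24) = -816*I*√2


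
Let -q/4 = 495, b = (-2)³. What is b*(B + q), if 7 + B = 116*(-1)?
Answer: 16824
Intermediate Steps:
b = -8
q = -1980 (q = -4*495 = -1980)
B = -123 (B = -7 + 116*(-1) = -7 - 116 = -123)
b*(B + q) = -8*(-123 - 1980) = -8*(-2103) = 16824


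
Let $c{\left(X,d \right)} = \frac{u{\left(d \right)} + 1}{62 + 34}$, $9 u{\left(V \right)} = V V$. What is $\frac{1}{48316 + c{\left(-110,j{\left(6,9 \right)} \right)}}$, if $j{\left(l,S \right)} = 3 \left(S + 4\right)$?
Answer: $\frac{48}{2319253} \approx 2.0696 \cdot 10^{-5}$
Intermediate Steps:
$u{\left(V \right)} = \frac{V^{2}}{9}$ ($u{\left(V \right)} = \frac{V V}{9} = \frac{V^{2}}{9}$)
$j{\left(l,S \right)} = 12 + 3 S$ ($j{\left(l,S \right)} = 3 \left(4 + S\right) = 12 + 3 S$)
$c{\left(X,d \right)} = \frac{1}{96} + \frac{d^{2}}{864}$ ($c{\left(X,d \right)} = \frac{\frac{d^{2}}{9} + 1}{62 + 34} = \frac{1 + \frac{d^{2}}{9}}{96} = \left(1 + \frac{d^{2}}{9}\right) \frac{1}{96} = \frac{1}{96} + \frac{d^{2}}{864}$)
$\frac{1}{48316 + c{\left(-110,j{\left(6,9 \right)} \right)}} = \frac{1}{48316 + \left(\frac{1}{96} + \frac{\left(12 + 3 \cdot 9\right)^{2}}{864}\right)} = \frac{1}{48316 + \left(\frac{1}{96} + \frac{\left(12 + 27\right)^{2}}{864}\right)} = \frac{1}{48316 + \left(\frac{1}{96} + \frac{39^{2}}{864}\right)} = \frac{1}{48316 + \left(\frac{1}{96} + \frac{1}{864} \cdot 1521\right)} = \frac{1}{48316 + \left(\frac{1}{96} + \frac{169}{96}\right)} = \frac{1}{48316 + \frac{85}{48}} = \frac{1}{\frac{2319253}{48}} = \frac{48}{2319253}$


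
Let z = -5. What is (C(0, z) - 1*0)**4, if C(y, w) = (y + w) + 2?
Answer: 81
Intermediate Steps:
C(y, w) = 2 + w + y (C(y, w) = (w + y) + 2 = 2 + w + y)
(C(0, z) - 1*0)**4 = ((2 - 5 + 0) - 1*0)**4 = (-3 + 0)**4 = (-3)**4 = 81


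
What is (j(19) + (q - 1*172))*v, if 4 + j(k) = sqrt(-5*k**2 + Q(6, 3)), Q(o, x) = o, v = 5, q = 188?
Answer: 60 + 5*I*sqrt(1799) ≈ 60.0 + 212.07*I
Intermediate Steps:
j(k) = -4 + sqrt(6 - 5*k**2) (j(k) = -4 + sqrt(-5*k**2 + 6) = -4 + sqrt(6 - 5*k**2))
(j(19) + (q - 1*172))*v = ((-4 + sqrt(6 - 5*19**2)) + (188 - 1*172))*5 = ((-4 + sqrt(6 - 5*361)) + (188 - 172))*5 = ((-4 + sqrt(6 - 1805)) + 16)*5 = ((-4 + sqrt(-1799)) + 16)*5 = ((-4 + I*sqrt(1799)) + 16)*5 = (12 + I*sqrt(1799))*5 = 60 + 5*I*sqrt(1799)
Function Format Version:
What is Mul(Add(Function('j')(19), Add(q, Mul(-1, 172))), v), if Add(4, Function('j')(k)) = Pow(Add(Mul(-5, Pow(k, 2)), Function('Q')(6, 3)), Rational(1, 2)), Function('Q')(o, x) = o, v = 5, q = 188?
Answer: Add(60, Mul(5, I, Pow(1799, Rational(1, 2)))) ≈ Add(60.000, Mul(212.07, I))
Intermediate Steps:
Function('j')(k) = Add(-4, Pow(Add(6, Mul(-5, Pow(k, 2))), Rational(1, 2))) (Function('j')(k) = Add(-4, Pow(Add(Mul(-5, Pow(k, 2)), 6), Rational(1, 2))) = Add(-4, Pow(Add(6, Mul(-5, Pow(k, 2))), Rational(1, 2))))
Mul(Add(Function('j')(19), Add(q, Mul(-1, 172))), v) = Mul(Add(Add(-4, Pow(Add(6, Mul(-5, Pow(19, 2))), Rational(1, 2))), Add(188, Mul(-1, 172))), 5) = Mul(Add(Add(-4, Pow(Add(6, Mul(-5, 361)), Rational(1, 2))), Add(188, -172)), 5) = Mul(Add(Add(-4, Pow(Add(6, -1805), Rational(1, 2))), 16), 5) = Mul(Add(Add(-4, Pow(-1799, Rational(1, 2))), 16), 5) = Mul(Add(Add(-4, Mul(I, Pow(1799, Rational(1, 2)))), 16), 5) = Mul(Add(12, Mul(I, Pow(1799, Rational(1, 2)))), 5) = Add(60, Mul(5, I, Pow(1799, Rational(1, 2))))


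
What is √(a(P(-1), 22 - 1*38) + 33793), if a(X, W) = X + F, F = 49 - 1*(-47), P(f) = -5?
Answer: 2*√8471 ≈ 184.08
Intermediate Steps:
F = 96 (F = 49 + 47 = 96)
a(X, W) = 96 + X (a(X, W) = X + 96 = 96 + X)
√(a(P(-1), 22 - 1*38) + 33793) = √((96 - 5) + 33793) = √(91 + 33793) = √33884 = 2*√8471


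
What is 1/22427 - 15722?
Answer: -352597293/22427 ≈ -15722.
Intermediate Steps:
1/22427 - 15722 = -352597293/22427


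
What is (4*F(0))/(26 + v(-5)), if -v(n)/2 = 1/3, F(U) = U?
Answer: 0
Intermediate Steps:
v(n) = -2/3
(4*F(0))/(26 + v(-5)) = (4*0)/(26 - 2/3) = 0/(76/3) = 0*(3/76) = 0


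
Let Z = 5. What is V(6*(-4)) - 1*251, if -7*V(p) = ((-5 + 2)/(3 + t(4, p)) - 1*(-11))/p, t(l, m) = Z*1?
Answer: -337259/1344 ≈ -250.94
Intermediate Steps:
t(l, m) = 5 (t(l, m) = 5*1 = 5)
V(p) = -85/(56*p) (V(p) = -((-5 + 2)/(3 + 5) - 1*(-11))/(7*p) = -(-3/8 + 11)/(7*p) = -85/(56*p))
V(6*(-4)) - 1*251 = -85/(56*(6*(-4))) - 1*251 = -85/56/(-24) - 251 = -85/56*(-1/24) - 251 = 85/1344 - 251 = -337259/1344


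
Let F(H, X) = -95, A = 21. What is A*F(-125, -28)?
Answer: -1995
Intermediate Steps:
A*F(-125, -28) = 21*(-95) = -1995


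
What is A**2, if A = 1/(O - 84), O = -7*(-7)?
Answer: 1/1225 ≈ 0.00081633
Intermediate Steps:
O = 49
A = -1/35 (A = 1/(49 - 84) = 1/(-35) = -1/35 ≈ -0.028571)
A**2 = (-1/35)**2 = 1/1225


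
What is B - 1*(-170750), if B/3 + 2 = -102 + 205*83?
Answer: 221483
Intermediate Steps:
B = 50733 (B = -6 + 3*(-102 + 205*83) = -6 + 3*(-102 + 17015) = -6 + 3*16913 = -6 + 50739 = 50733)
B - 1*(-170750) = 50733 - 1*(-170750) = 50733 + 170750 = 221483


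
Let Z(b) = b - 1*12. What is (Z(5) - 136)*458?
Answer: -65494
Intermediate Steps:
Z(b) = -12 + b (Z(b) = b - 12 = -12 + b)
(Z(5) - 136)*458 = ((-12 + 5) - 136)*458 = (-7 - 136)*458 = -143*458 = -65494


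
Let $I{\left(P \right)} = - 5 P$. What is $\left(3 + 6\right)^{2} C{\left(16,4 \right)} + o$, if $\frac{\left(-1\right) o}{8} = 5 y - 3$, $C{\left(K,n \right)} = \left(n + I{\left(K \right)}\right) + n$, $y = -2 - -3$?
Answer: $-5848$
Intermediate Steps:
$y = 1$ ($y = -2 + 3 = 1$)
$C{\left(K,n \right)} = - 5 K + 2 n$ ($C{\left(K,n \right)} = \left(n - 5 K\right) + n = - 5 K + 2 n$)
$o = -16$ ($o = - 8 \left(5 \cdot 1 - 3\right) = - 8 \left(5 - 3\right) = \left(-8\right) 2 = -16$)
$\left(3 + 6\right)^{2} C{\left(16,4 \right)} + o = \left(3 + 6\right)^{2} \left(\left(-5\right) 16 + 2 \cdot 4\right) - 16 = 9^{2} \left(-80 + 8\right) - 16 = 81 \left(-72\right) - 16 = -5832 - 16 = -5848$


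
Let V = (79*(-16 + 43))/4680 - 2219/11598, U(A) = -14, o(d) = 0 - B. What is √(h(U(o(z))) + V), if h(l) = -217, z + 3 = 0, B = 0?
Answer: I*√492700586672190/1507740 ≈ 14.722*I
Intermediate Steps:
z = -3 (z = -3 + 0 = -3)
o(d) = 0 (o(d) = 0 - 1*0 = 0 + 0 = 0)
V = 797423/3015480 (V = (79*27)*(1/4680) - 2219*1/11598 = 2133*(1/4680) - 2219/11598 = 237/520 - 2219/11598 = 797423/3015480 ≈ 0.26444)
√(h(U(o(z))) + V) = √(-217 + 797423/3015480) = √(-653561737/3015480) = I*√492700586672190/1507740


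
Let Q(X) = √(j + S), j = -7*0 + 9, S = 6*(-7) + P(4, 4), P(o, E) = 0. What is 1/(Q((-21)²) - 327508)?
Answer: -327508/107261490097 - I*√33/107261490097 ≈ -3.0534e-6 - 5.3557e-11*I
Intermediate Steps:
S = -42 (S = 6*(-7) + 0 = -42 + 0 = -42)
j = 9 (j = 0 + 9 = 9)
Q(X) = I*√33 (Q(X) = √(9 - 42) = √(-33) = I*√33)
1/(Q((-21)²) - 327508) = 1/(I*√33 - 327508) = 1/(-327508 + I*√33)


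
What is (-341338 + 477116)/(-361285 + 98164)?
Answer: -135778/263121 ≈ -0.51603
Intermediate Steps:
(-341338 + 477116)/(-361285 + 98164) = 135778/(-263121) = 135778*(-1/263121) = -135778/263121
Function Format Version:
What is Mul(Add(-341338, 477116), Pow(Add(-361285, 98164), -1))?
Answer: Rational(-135778, 263121) ≈ -0.51603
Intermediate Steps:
Mul(Add(-341338, 477116), Pow(Add(-361285, 98164), -1)) = Mul(135778, Pow(-263121, -1)) = Mul(135778, Rational(-1, 263121)) = Rational(-135778, 263121)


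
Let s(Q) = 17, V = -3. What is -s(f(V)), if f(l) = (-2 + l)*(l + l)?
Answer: -17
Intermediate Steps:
f(l) = 2*l*(-2 + l) (f(l) = (-2 + l)*(2*l) = 2*l*(-2 + l))
-s(f(V)) = -1*17 = -17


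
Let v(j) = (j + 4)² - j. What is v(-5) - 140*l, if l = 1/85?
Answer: 74/17 ≈ 4.3529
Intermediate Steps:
l = 1/85 ≈ 0.011765
v(j) = (4 + j)² - j
v(-5) - 140*l = ((4 - 5)² - 1*(-5)) - 140*1/85 = ((-1)² + 5) - 28/17 = (1 + 5) - 28/17 = 6 - 28/17 = 74/17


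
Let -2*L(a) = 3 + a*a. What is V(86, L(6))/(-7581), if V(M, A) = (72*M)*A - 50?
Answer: 120794/7581 ≈ 15.934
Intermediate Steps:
L(a) = -3/2 - a²/2 (L(a) = -(3 + a*a)/2 = -(3 + a²)/2 = -3/2 - a²/2)
V(M, A) = -50 + 72*A*M (V(M, A) = 72*A*M - 50 = -50 + 72*A*M)
V(86, L(6))/(-7581) = (-50 + 72*(-3/2 - ½*6²)*86)/(-7581) = (-50 + 72*(-3/2 - ½*36)*86)*(-1/7581) = (-50 + 72*(-3/2 - 18)*86)*(-1/7581) = (-50 + 72*(-39/2)*86)*(-1/7581) = (-50 - 120744)*(-1/7581) = -120794*(-1/7581) = 120794/7581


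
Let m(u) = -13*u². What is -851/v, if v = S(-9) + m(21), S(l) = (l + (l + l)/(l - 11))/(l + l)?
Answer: 17020/114651 ≈ 0.14845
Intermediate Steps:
S(l) = (l + 2*l/(-11 + l))/(2*l) (S(l) = (l + (2*l)/(-11 + l))/((2*l)) = (l + 2*l/(-11 + l))*(1/(2*l)) = (l + 2*l/(-11 + l))/(2*l))
v = -114651/20 (v = (-9 - 9)/(2*(-11 - 9)) - 13*21² = (½)*(-18)/(-20) - 13*441 = (½)*(-1/20)*(-18) - 5733 = 9/20 - 5733 = -114651/20 ≈ -5732.5)
-851/v = -851/(-114651/20) = -851*(-20/114651) = 17020/114651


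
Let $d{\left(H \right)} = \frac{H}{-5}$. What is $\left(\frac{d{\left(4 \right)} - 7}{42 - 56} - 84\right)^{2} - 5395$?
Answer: $\frac{7681781}{4900} \approx 1567.7$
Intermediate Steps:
$d{\left(H \right)} = - \frac{H}{5}$ ($d{\left(H \right)} = H \left(- \frac{1}{5}\right) = - \frac{H}{5}$)
$\left(\frac{d{\left(4 \right)} - 7}{42 - 56} - 84\right)^{2} - 5395 = \left(\frac{\left(- \frac{1}{5}\right) 4 - 7}{42 - 56} - 84\right)^{2} - 5395 = \left(\frac{- \frac{4}{5} - 7}{-14} - 84\right)^{2} - 5395 = \left(\left(- \frac{39}{5}\right) \left(- \frac{1}{14}\right) - 84\right)^{2} - 5395 = \left(\frac{39}{70} - 84\right)^{2} - 5395 = \left(- \frac{5841}{70}\right)^{2} - 5395 = \frac{34117281}{4900} - 5395 = \frac{7681781}{4900}$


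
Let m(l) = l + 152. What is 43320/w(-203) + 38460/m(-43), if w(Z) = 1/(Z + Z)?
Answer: -1917044820/109 ≈ -1.7588e+7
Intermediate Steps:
m(l) = 152 + l
w(Z) = 1/(2*Z)
43320/w(-203) + 38460/m(-43) = 43320/(((½)/(-203))) + 38460/(152 - 43) = 43320/(((½)*(-1/203))) + 38460/109 = 43320/(-1/406) + 38460*(1/109) = 43320*(-406) + 38460/109 = -17587920 + 38460/109 = -1917044820/109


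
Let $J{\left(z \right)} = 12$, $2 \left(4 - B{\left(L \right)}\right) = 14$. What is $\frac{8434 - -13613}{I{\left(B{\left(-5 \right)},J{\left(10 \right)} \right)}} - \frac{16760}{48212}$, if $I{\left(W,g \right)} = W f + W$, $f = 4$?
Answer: $- \frac{88598447}{60265} \approx -1470.1$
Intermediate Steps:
$B{\left(L \right)} = -3$ ($B{\left(L \right)} = 4 - 7 = -3$)
$I{\left(W,g \right)} = 5 W$ ($I{\left(W,g \right)} = W 4 + W = 4 W + W = 5 W$)
$\frac{8434 - -13613}{I{\left(B{\left(-5 \right)},J{\left(10 \right)} \right)}} - \frac{16760}{48212} = \frac{8434 - -13613}{5 \left(-3\right)} - \frac{16760}{48212} = \frac{8434 + 13613}{-15} - \frac{4190}{12053} = 22047 \left(- \frac{1}{15}\right) - \frac{4190}{12053} = - \frac{7349}{5} - \frac{4190}{12053} = - \frac{88598447}{60265}$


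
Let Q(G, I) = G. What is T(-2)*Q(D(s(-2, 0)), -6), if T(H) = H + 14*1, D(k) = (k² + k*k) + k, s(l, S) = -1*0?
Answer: 0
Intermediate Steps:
s(l, S) = 0
D(k) = k + 2*k² (D(k) = (k² + k²) + k = 2*k² + k = k + 2*k²)
T(H) = 14 + H (T(H) = H + 14 = 14 + H)
T(-2)*Q(D(s(-2, 0)), -6) = (14 - 2)*(0*(1 + 2*0)) = 12*(0*(1 + 0)) = 12*(0*1) = 12*0 = 0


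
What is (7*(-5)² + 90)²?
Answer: 70225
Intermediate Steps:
(7*(-5)² + 90)² = (7*25 + 90)² = (175 + 90)² = 265² = 70225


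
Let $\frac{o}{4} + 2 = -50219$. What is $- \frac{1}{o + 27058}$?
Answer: $\frac{1}{173826} \approx 5.7529 \cdot 10^{-6}$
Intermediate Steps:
$o = -200884$ ($o = -8 + 4 \left(-50219\right) = -8 - 200876 = -200884$)
$- \frac{1}{o + 27058} = - \frac{1}{-200884 + 27058} = - \frac{1}{-173826} = \left(-1\right) \left(- \frac{1}{173826}\right) = \frac{1}{173826}$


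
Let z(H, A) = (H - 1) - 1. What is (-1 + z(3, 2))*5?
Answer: 0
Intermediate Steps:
z(H, A) = -2 + H (z(H, A) = (-1 + H) - 1 = -2 + H)
(-1 + z(3, 2))*5 = (-1 + (-2 + 3))*5 = (-1 + 1)*5 = 0*5 = 0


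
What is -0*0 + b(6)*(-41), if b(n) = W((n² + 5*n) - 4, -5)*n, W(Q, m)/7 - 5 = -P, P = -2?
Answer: -12054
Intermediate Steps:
W(Q, m) = 49 (W(Q, m) = 35 + 7*(-1*(-2)) = 35 + 7*2 = 35 + 14 = 49)
b(n) = 49*n
-0*0 + b(6)*(-41) = -0*0 + (49*6)*(-41) = -6*0 + 294*(-41) = 0 - 12054 = -12054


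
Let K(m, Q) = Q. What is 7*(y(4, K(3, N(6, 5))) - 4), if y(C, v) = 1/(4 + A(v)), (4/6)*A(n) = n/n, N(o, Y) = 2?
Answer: -294/11 ≈ -26.727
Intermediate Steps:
A(n) = 3/2 (A(n) = 3*(n/n)/2 = (3/2)*1 = 3/2)
y(C, v) = 2/11 (y(C, v) = 1/(4 + 3/2) = 1/(11/2) = 2/11)
7*(y(4, K(3, N(6, 5))) - 4) = 7*(2/11 - 4) = 7*(-42/11) = -294/11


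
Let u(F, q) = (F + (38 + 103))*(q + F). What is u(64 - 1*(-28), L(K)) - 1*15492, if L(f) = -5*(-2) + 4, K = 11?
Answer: 9206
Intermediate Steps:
L(f) = 14 (L(f) = 10 + 4 = 14)
u(F, q) = (141 + F)*(F + q) (u(F, q) = (F + 141)*(F + q) = (141 + F)*(F + q))
u(64 - 1*(-28), L(K)) - 1*15492 = ((64 - 1*(-28))**2 + 141*(64 - 1*(-28)) + 141*14 + (64 - 1*(-28))*14) - 1*15492 = ((64 + 28)**2 + 141*(64 + 28) + 1974 + (64 + 28)*14) - 15492 = (92**2 + 141*92 + 1974 + 92*14) - 15492 = (8464 + 12972 + 1974 + 1288) - 15492 = 24698 - 15492 = 9206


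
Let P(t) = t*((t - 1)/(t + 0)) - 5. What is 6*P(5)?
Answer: -6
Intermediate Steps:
P(t) = -6 + t (P(t) = t*((-1 + t)/t) - 5 = (-1 + t) - 5 = -6 + t)
6*P(5) = 6*(-6 + 5) = 6*(-1) = -6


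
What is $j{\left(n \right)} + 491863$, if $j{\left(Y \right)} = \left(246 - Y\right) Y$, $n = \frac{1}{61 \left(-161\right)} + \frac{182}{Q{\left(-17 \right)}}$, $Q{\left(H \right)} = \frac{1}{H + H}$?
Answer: $- \frac{3792661141659552}{96452041} \approx -3.9322 \cdot 10^{7}$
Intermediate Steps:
$Q{\left(H \right)} = \frac{1}{2 H}$
$n = - \frac{60772349}{9821}$ ($n = \frac{1}{61 \left(-161\right)} + \frac{182}{\frac{1}{2} \frac{1}{-17}} = \frac{1}{61} \left(- \frac{1}{161}\right) + \frac{182}{\frac{1}{2} \left(- \frac{1}{17}\right)} = - \frac{1}{9821} + \frac{182}{- \frac{1}{34}} = - \frac{1}{9821} + 182 \left(-34\right) = - \frac{1}{9821} - 6188 = - \frac{60772349}{9821} \approx -6188.0$)
$j{\left(Y \right)} = Y \left(246 - Y\right)$
$j{\left(n \right)} + 491863 = - \frac{60772349 \left(246 - - \frac{60772349}{9821}\right)}{9821} + 491863 = - \frac{60772349 \left(246 + \frac{60772349}{9821}\right)}{9821} + 491863 = \left(- \frac{60772349}{9821}\right) \frac{63188315}{9821} + 491863 = - \frac{3840102331901935}{96452041} + 491863 = - \frac{3792661141659552}{96452041}$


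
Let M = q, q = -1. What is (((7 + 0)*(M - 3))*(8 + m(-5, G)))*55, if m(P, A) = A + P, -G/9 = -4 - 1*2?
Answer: -87780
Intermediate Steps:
M = -1
G = 54 (G = -9*(-4 - 1*2) = -9*(-4 - 2) = -9*(-6) = 54)
(((7 + 0)*(M - 3))*(8 + m(-5, G)))*55 = (((7 + 0)*(-1 - 3))*(8 + (54 - 5)))*55 = ((7*(-4))*(8 + 49))*55 = -28*57*55 = -1596*55 = -87780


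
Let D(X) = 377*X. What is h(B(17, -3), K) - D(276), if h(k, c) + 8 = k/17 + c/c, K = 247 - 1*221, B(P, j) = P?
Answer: -104058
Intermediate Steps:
K = 26 (K = 247 - 221 = 26)
h(k, c) = -7 + k/17 (h(k, c) = -8 + (k/17 + c/c) = -8 + (k*(1/17) + 1) = -8 + (k/17 + 1) = -8 + (1 + k/17) = -7 + k/17)
h(B(17, -3), K) - D(276) = (-7 + (1/17)*17) - 377*276 = (-7 + 1) - 1*104052 = -6 - 104052 = -104058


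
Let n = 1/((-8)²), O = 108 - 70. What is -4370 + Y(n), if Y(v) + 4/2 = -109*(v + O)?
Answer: -545005/64 ≈ -8515.7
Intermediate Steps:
O = 38
n = 1/64 ≈ 0.015625
Y(v) = -4144 - 109*v (Y(v) = -2 - 109*(v + 38) = -2 - 109*(38 + v) = -2 + (-4142 - 109*v) = -4144 - 109*v)
-4370 + Y(n) = -4370 + (-4144 - 109*1/64) = -4370 + (-4144 - 109/64) = -4370 - 265325/64 = -545005/64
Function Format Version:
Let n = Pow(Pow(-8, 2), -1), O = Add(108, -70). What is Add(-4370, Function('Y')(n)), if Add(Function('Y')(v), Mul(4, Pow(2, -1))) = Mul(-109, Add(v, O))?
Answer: Rational(-545005, 64) ≈ -8515.7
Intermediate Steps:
O = 38
n = Rational(1, 64) (n = Pow(64, -1) = Rational(1, 64) ≈ 0.015625)
Function('Y')(v) = Add(-4144, Mul(-109, v)) (Function('Y')(v) = Add(-2, Mul(-109, Add(v, 38))) = Add(-2, Mul(-109, Add(38, v))) = Add(-2, Add(-4142, Mul(-109, v))) = Add(-4144, Mul(-109, v)))
Add(-4370, Function('Y')(n)) = Add(-4370, Add(-4144, Mul(-109, Rational(1, 64)))) = Add(-4370, Add(-4144, Rational(-109, 64))) = Add(-4370, Rational(-265325, 64)) = Rational(-545005, 64)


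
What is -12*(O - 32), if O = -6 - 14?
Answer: 624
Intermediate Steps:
O = -20
-12*(O - 32) = -12*(-20 - 32) = -12*(-52) = 624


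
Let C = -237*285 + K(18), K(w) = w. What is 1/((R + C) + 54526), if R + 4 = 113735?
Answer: 1/100730 ≈ 9.9275e-6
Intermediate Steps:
R = 113731 (R = -4 + 113735 = 113731)
C = -67527 (C = -237*285 + 18 = -67545 + 18 = -67527)
1/((R + C) + 54526) = 1/((113731 - 67527) + 54526) = 1/(46204 + 54526) = 1/100730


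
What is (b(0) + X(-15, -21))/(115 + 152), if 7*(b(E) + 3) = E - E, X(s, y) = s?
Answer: -6/89 ≈ -0.067416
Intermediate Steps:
b(E) = -3 (b(E) = -3 + (E - E)/7 = -3 + (1/7)*0 = -3 + 0 = -3)
(b(0) + X(-15, -21))/(115 + 152) = (-3 - 15)/(115 + 152) = -18/267 = -18*1/267 = -6/89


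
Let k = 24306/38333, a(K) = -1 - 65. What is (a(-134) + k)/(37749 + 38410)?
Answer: -2505672/2919402947 ≈ -0.00085828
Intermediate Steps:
a(K) = -66
k = 24306/38333 (k = 24306*(1/38333) = 24306/38333 ≈ 0.63408)
(a(-134) + k)/(37749 + 38410) = (-66 + 24306/38333)/(37749 + 38410) = -2505672/38333/76159 = -2505672/38333*1/76159 = -2505672/2919402947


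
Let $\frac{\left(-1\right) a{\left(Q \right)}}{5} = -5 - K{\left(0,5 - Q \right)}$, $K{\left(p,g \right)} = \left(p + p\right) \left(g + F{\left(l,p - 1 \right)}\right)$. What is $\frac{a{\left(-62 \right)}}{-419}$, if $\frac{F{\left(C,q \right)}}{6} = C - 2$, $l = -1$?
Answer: $- \frac{25}{419} \approx -0.059666$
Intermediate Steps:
$F{\left(C,q \right)} = -12 + 6 C$ ($F{\left(C,q \right)} = 6 \left(C - 2\right) = 6 \left(-2 + C\right) = -12 + 6 C$)
$K{\left(p,g \right)} = 2 p \left(-18 + g\right)$ ($K{\left(p,g \right)} = \left(p + p\right) \left(g + \left(-12 + 6 \left(-1\right)\right)\right) = 2 p \left(g - 18\right) = 2 p \left(-18 + g\right)$)
$a{\left(Q \right)} = 25$ ($a{\left(Q \right)} = - 5 \left(-5 - 2 \cdot 0 \left(-18 - \left(-5 + Q\right)\right)\right) = - 5 \left(-5 - 2 \cdot 0 \left(-13 - Q\right)\right) = - 5 \left(-5 - 0\right) = - 5 \left(-5 + 0\right) = \left(-5\right) \left(-5\right) = 25$)
$\frac{a{\left(-62 \right)}}{-419} = \frac{25}{-419} = 25 \left(- \frac{1}{419}\right) = - \frac{25}{419}$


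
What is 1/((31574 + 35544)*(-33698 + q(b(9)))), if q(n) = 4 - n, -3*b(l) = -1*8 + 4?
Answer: -3/6784690148 ≈ -4.4217e-10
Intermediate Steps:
b(l) = 4/3 (b(l) = -(-1*8 + 4)/3 = -(-8 + 4)/3 = -1/3*(-4) = 4/3)
1/((31574 + 35544)*(-33698 + q(b(9)))) = 1/((31574 + 35544)*(-33698 + (4 - 1*4/3))) = 1/(67118*(-33698 + (4 - 4/3))) = 1/(67118*(-33698 + 8/3)) = 1/(67118*(-101086/3)) = 1/(-6784690148/3) = -3/6784690148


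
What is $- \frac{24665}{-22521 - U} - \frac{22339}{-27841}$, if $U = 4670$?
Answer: $\frac{1294118014}{757024631} \approx 1.7095$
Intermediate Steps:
$- \frac{24665}{-22521 - U} - \frac{22339}{-27841} = - \frac{24665}{-22521 - 4670} - \frac{22339}{-27841} = - \frac{24665}{-22521 - 4670} - - \frac{22339}{27841} = - \frac{24665}{-27191} + \frac{22339}{27841} = \left(-24665\right) \left(- \frac{1}{27191}\right) + \frac{22339}{27841} = \frac{24665}{27191} + \frac{22339}{27841} = \frac{1294118014}{757024631}$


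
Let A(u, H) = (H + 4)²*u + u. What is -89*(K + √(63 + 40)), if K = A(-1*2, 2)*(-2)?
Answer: -13172 - 89*√103 ≈ -14075.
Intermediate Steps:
A(u, H) = u + u*(4 + H)² (A(u, H) = (4 + H)²*u + u = u*(4 + H)² + u = u + u*(4 + H)²)
K = 148 (K = ((-1*2)*(1 + (4 + 2)²))*(-2) = -2*(1 + 6²)*(-2) = -2*(1 + 36)*(-2) = -2*37*(-2) = -74*(-2) = 148)
-89*(K + √(63 + 40)) = -89*(148 + √(63 + 40)) = -89*(148 + √103) = -13172 - 89*√103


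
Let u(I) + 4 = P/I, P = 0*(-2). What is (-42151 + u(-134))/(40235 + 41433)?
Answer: -42155/81668 ≈ -0.51618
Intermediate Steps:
P = 0
u(I) = -4 (u(I) = -4 + 0/I = -4 + 0 = -4)
(-42151 + u(-134))/(40235 + 41433) = (-42151 - 4)/(40235 + 41433) = -42155/81668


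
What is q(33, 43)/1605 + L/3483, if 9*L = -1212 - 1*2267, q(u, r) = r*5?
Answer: 77054/3354129 ≈ 0.022973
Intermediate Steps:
q(u, r) = 5*r
L = -3479/9 (L = (-1212 - 1*2267)/9 = (-1212 - 2267)/9 = (1/9)*(-3479) = -3479/9 ≈ -386.56)
q(33, 43)/1605 + L/3483 = (5*43)/1605 - 3479/9/3483 = 215*(1/1605) - 3479/9*1/3483 = 43/321 - 3479/31347 = 77054/3354129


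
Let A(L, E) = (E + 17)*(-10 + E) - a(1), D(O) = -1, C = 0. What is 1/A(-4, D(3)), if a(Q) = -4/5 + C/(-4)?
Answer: -5/876 ≈ -0.0057078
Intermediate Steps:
a(Q) = -4/5 (a(Q) = -4/5 + 0/(-4) = -4*1/5 + 0*(-1/4) = -4/5 + 0 = -4/5)
A(L, E) = 4/5 + (-10 + E)*(17 + E) (A(L, E) = (E + 17)*(-10 + E) - 1*(-4/5) = (17 + E)*(-10 + E) + 4/5 = (-10 + E)*(17 + E) + 4/5 = 4/5 + (-10 + E)*(17 + E))
1/A(-4, D(3)) = 1/(-846/5 + (-1)**2 + 7*(-1)) = 1/(-846/5 + 1 - 7) = 1/(-876/5) = -5/876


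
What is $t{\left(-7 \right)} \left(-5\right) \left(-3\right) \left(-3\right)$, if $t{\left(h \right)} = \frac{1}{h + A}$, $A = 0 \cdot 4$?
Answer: $\frac{45}{7} \approx 6.4286$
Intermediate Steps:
$A = 0$
$t{\left(h \right)} = \frac{1}{h}$ ($t{\left(h \right)} = \frac{1}{h + 0} = \frac{1}{h}$)
$t{\left(-7 \right)} \left(-5\right) \left(-3\right) \left(-3\right) = \frac{\left(-5\right) \left(-3\right) \left(-3\right)}{-7} = - \frac{15 \left(-3\right)}{7} = \left(- \frac{1}{7}\right) \left(-45\right) = \frac{45}{7}$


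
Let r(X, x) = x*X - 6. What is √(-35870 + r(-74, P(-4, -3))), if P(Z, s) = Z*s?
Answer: 2*I*√9191 ≈ 191.74*I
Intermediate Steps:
r(X, x) = -6 + X*x (r(X, x) = X*x - 6 = -6 + X*x)
√(-35870 + r(-74, P(-4, -3))) = √(-35870 + (-6 - (-296)*(-3))) = √(-35870 + (-6 - 74*12)) = √(-35870 + (-6 - 888)) = √(-35870 - 894) = √(-36764) = 2*I*√9191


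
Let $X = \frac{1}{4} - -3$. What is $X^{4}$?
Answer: $\frac{28561}{256} \approx 111.57$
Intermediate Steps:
$X = \frac{13}{4}$ ($X = \frac{1}{4} + 3 = \frac{13}{4} \approx 3.25$)
$X^{4} = \left(\frac{13}{4}\right)^{4} = \frac{28561}{256}$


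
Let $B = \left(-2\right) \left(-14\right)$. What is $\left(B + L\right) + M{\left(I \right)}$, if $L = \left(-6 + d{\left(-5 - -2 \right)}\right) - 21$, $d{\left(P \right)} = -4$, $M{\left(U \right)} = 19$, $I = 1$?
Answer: $16$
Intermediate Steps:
$L = -31$ ($L = \left(-6 - 4\right) - 21 = -10 - 21 = -31$)
$B = 28$
$\left(B + L\right) + M{\left(I \right)} = \left(28 - 31\right) + 19 = -3 + 19 = 16$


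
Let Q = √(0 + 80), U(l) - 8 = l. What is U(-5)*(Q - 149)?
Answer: -447 + 12*√5 ≈ -420.17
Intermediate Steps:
U(l) = 8 + l
Q = 4*√5 (Q = √80 = 4*√5 ≈ 8.9443)
U(-5)*(Q - 149) = (8 - 5)*(4*√5 - 149) = 3*(-149 + 4*√5) = -447 + 12*√5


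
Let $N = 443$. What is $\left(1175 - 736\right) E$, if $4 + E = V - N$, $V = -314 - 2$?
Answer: $-334957$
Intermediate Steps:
$V = -316$ ($V = -314 - 2 = -316$)
$E = -763$ ($E = -4 - 759 = -763$)
$\left(1175 - 736\right) E = \left(1175 - 736\right) \left(-763\right) = 439 \left(-763\right) = -334957$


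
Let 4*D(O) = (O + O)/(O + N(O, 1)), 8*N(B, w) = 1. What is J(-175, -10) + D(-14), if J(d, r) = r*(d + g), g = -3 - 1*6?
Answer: 204296/111 ≈ 1840.5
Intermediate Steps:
g = -9 (g = -3 - 6 = -9)
N(B, w) = ⅛ (N(B, w) = (⅛)*1 = ⅛)
D(O) = O/(2*(⅛ + O)) (D(O) = ((O + O)/(O + ⅛))/4 = ((2*O)/(⅛ + O))/4 = (2*O/(⅛ + O))/4 = O/(2*(⅛ + O)))
J(d, r) = r*(-9 + d) (J(d, r) = r*(d - 9) = r*(-9 + d))
J(-175, -10) + D(-14) = -10*(-9 - 175) + 4*(-14)/(1 + 8*(-14)) = -10*(-184) + 4*(-14)/(1 - 112) = 1840 + 4*(-14)/(-111) = 1840 + 4*(-14)*(-1/111) = 1840 + 56/111 = 204296/111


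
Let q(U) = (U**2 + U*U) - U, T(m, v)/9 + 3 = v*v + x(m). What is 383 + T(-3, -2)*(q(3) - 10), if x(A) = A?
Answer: 293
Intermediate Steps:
T(m, v) = -27 + 9*m + 9*v**2 (T(m, v) = -27 + 9*(v*v + m) = -27 + 9*(v**2 + m) = -27 + 9*(m + v**2) = -27 + (9*m + 9*v**2) = -27 + 9*m + 9*v**2)
q(U) = -U + 2*U**2 (q(U) = (U**2 + U**2) - U = 2*U**2 - U = -U + 2*U**2)
383 + T(-3, -2)*(q(3) - 10) = 383 + (-27 + 9*(-3) + 9*(-2)**2)*(3*(-1 + 2*3) - 10) = 383 + (-27 - 27 + 9*4)*(3*(-1 + 6) - 10) = 383 + (-27 - 27 + 36)*(3*5 - 10) = 383 - 18*(15 - 10) = 383 - 18*5 = 383 - 90 = 293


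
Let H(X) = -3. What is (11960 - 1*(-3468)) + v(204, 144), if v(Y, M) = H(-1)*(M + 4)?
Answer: 14984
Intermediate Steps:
v(Y, M) = -12 - 3*M (v(Y, M) = -3*(M + 4) = -3*(4 + M) = -12 - 3*M)
(11960 - 1*(-3468)) + v(204, 144) = (11960 - 1*(-3468)) + (-12 - 3*144) = (11960 + 3468) + (-12 - 432) = 15428 - 444 = 14984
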